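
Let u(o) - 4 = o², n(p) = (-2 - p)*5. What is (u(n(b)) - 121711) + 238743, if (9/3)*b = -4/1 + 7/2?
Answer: 4216321/36 ≈ 1.1712e+5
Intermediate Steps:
b = -⅙ (b = (-4/1 + 7/2)/3 = (-4*1 + 7*(½))/3 = (-4 + 7/2)/3 = (⅓)*(-½) = -⅙ ≈ -0.16667)
n(p) = -10 - 5*p
u(o) = 4 + o²
(u(n(b)) - 121711) + 238743 = ((4 + (-10 - 5*(-⅙))²) - 121711) + 238743 = ((4 + (-10 + ⅚)²) - 121711) + 238743 = ((4 + (-55/6)²) - 121711) + 238743 = ((4 + 3025/36) - 121711) + 238743 = (3169/36 - 121711) + 238743 = -4378427/36 + 238743 = 4216321/36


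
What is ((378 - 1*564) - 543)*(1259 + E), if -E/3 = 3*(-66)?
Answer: -1350837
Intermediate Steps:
E = 594 (E = -9*(-66) = -3*(-198) = 594)
((378 - 1*564) - 543)*(1259 + E) = ((378 - 1*564) - 543)*(1259 + 594) = ((378 - 564) - 543)*1853 = (-186 - 543)*1853 = -729*1853 = -1350837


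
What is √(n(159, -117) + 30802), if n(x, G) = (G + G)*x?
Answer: 2*I*√1601 ≈ 80.025*I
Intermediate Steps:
n(x, G) = 2*G*x (n(x, G) = (2*G)*x = 2*G*x)
√(n(159, -117) + 30802) = √(2*(-117)*159 + 30802) = √(-37206 + 30802) = √(-6404) = 2*I*√1601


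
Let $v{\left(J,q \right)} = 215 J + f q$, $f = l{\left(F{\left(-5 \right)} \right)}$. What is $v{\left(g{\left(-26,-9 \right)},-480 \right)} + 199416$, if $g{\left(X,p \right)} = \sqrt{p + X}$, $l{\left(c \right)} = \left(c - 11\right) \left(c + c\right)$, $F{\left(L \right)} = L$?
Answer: $122616 + 215 i \sqrt{35} \approx 1.2262 \cdot 10^{5} + 1272.0 i$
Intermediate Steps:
$l{\left(c \right)} = 2 c \left(-11 + c\right)$ ($l{\left(c \right)} = \left(-11 + c\right) 2 c = 2 c \left(-11 + c\right)$)
$f = 160$ ($f = 2 \left(-5\right) \left(-11 - 5\right) = 2 \left(-5\right) \left(-16\right) = 160$)
$g{\left(X,p \right)} = \sqrt{X + p}$
$v{\left(J,q \right)} = 160 q + 215 J$ ($v{\left(J,q \right)} = 215 J + 160 q = 160 q + 215 J$)
$v{\left(g{\left(-26,-9 \right)},-480 \right)} + 199416 = \left(160 \left(-480\right) + 215 \sqrt{-26 - 9}\right) + 199416 = \left(-76800 + 215 \sqrt{-35}\right) + 199416 = \left(-76800 + 215 i \sqrt{35}\right) + 199416 = 122616 + 215 i \sqrt{35}$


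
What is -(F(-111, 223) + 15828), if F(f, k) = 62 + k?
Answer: -16113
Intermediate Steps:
-(F(-111, 223) + 15828) = -((62 + 223) + 15828) = -(285 + 15828) = -1*16113 = -16113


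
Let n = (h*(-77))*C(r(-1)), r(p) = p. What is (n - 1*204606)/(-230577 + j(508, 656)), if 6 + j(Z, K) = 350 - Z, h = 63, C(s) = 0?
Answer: 204606/230741 ≈ 0.88673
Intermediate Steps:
j(Z, K) = 344 - Z (j(Z, K) = -6 + (350 - Z) = 344 - Z)
n = 0 (n = (63*(-77))*0 = -4851*0 = 0)
(n - 1*204606)/(-230577 + j(508, 656)) = (0 - 1*204606)/(-230577 + (344 - 1*508)) = (0 - 204606)/(-230577 + (344 - 508)) = -204606/(-230577 - 164) = -204606/(-230741) = -204606*(-1/230741) = 204606/230741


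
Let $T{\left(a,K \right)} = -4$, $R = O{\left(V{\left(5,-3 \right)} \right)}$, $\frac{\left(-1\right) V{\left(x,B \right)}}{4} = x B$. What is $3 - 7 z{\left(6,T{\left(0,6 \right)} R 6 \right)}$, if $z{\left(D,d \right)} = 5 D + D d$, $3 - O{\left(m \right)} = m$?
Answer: $-57663$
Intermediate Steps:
$V{\left(x,B \right)} = - 4 B x$ ($V{\left(x,B \right)} = - 4 x B = - 4 B x$)
$O{\left(m \right)} = 3 - m$
$R = -57$ ($R = 3 - \left(-4\right) \left(-3\right) 5 = 3 - 60 = -57$)
$3 - 7 z{\left(6,T{\left(0,6 \right)} R 6 \right)} = 3 - 7 \cdot 6 \left(5 + \left(-4\right) \left(-57\right) 6\right) = 3 - 7 \cdot 6 \left(5 + 228 \cdot 6\right) = 3 - 7 \cdot 6 \left(5 + 1368\right) = 3 - 7 \cdot 6 \cdot 1373 = 3 - 57666 = -57663$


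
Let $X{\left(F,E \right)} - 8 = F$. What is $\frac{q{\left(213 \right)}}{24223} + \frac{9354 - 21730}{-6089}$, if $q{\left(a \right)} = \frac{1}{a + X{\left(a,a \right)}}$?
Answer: $\frac{130106196121}{64012329598} \approx 2.0325$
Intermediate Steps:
$X{\left(F,E \right)} = 8 + F$
$q{\left(a \right)} = \frac{1}{8 + 2 a}$ ($q{\left(a \right)} = \frac{1}{a + \left(8 + a\right)} = \frac{1}{8 + 2 a}$)
$\frac{q{\left(213 \right)}}{24223} + \frac{9354 - 21730}{-6089} = \frac{\frac{1}{2} \frac{1}{4 + 213}}{24223} + \frac{9354 - 21730}{-6089} = \frac{1}{2 \cdot 217} \cdot \frac{1}{24223} - - \frac{12376}{6089} = \frac{1}{2} \cdot \frac{1}{217} \cdot \frac{1}{24223} + \frac{12376}{6089} = \frac{1}{434} \cdot \frac{1}{24223} + \frac{12376}{6089} = \frac{1}{10512782} + \frac{12376}{6089} = \frac{130106196121}{64012329598}$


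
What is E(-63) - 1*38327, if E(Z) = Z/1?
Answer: -38390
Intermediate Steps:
E(Z) = Z (E(Z) = Z*1 = Z)
E(-63) - 1*38327 = -63 - 1*38327 = -63 - 38327 = -38390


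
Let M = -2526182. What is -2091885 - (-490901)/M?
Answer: -5284482723971/2526182 ≈ -2.0919e+6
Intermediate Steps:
-2091885 - (-490901)/M = -2091885 - (-490901)/(-2526182) = -2091885 - (-490901)*(-1)/2526182 = -2091885 - 1*490901/2526182 = -2091885 - 490901/2526182 = -5284482723971/2526182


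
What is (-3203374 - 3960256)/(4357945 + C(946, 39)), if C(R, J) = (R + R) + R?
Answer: -7163630/4360783 ≈ -1.6427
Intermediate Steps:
C(R, J) = 3*R (C(R, J) = 2*R + R = 3*R)
(-3203374 - 3960256)/(4357945 + C(946, 39)) = (-3203374 - 3960256)/(4357945 + 3*946) = -7163630/(4357945 + 2838) = -7163630/4360783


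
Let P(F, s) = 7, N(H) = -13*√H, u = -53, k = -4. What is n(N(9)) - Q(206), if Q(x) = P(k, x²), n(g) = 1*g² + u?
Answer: 1461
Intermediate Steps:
n(g) = -53 + g² (n(g) = 1*g² - 53 = g² - 53 = -53 + g²)
Q(x) = 7
n(N(9)) - Q(206) = (-53 + (-13*√9)²) - 1*7 = (-53 + (-13*3)²) - 7 = (-53 + (-39)²) - 7 = (-53 + 1521) - 7 = 1468 - 7 = 1461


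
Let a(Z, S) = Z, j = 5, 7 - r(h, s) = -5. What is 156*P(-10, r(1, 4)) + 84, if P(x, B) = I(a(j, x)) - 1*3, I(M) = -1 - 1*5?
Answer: -1320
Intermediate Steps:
r(h, s) = 12 (r(h, s) = 7 - 1*(-5) = 7 + 5 = 12)
I(M) = -6 (I(M) = -1 - 5 = -6)
P(x, B) = -9 (P(x, B) = -6 - 1*3 = -6 - 3 = -9)
156*P(-10, r(1, 4)) + 84 = 156*(-9) + 84 = -1404 + 84 = -1320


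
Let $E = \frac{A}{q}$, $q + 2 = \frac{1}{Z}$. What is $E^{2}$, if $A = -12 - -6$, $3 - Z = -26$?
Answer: $\frac{3364}{361} \approx 9.3186$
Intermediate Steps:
$Z = 29$ ($Z = 3 - -26 = 3 + 26 = 29$)
$q = - \frac{57}{29}$ ($q = -2 + \frac{1}{29} = - \frac{57}{29} \approx -1.9655$)
$A = -6$ ($A = -12 + 6 = -6$)
$E = \frac{58}{19}$ ($E = - \frac{6}{- \frac{57}{29}} = \left(-6\right) \left(- \frac{29}{57}\right) = \frac{58}{19} \approx 3.0526$)
$E^{2} = \left(\frac{58}{19}\right)^{2} = \frac{3364}{361}$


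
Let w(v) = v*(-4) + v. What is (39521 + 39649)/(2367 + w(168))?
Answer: 26390/621 ≈ 42.496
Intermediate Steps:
w(v) = -3*v (w(v) = -4*v + v = -3*v)
(39521 + 39649)/(2367 + w(168)) = (39521 + 39649)/(2367 - 3*168) = 79170/(2367 - 504) = 79170/1863 = 79170*(1/1863) = 26390/621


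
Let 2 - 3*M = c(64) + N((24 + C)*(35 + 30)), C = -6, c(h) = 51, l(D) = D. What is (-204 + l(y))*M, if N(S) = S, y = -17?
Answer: 269399/3 ≈ 89800.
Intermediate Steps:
M = -1219/3 (M = ⅔ - (51 + (24 - 6)*(35 + 30))/3 = ⅔ - (51 + 18*65)/3 = ⅔ - (51 + 1170)/3 = ⅔ - ⅓*1221 = ⅔ - 407 = -1219/3 ≈ -406.33)
(-204 + l(y))*M = (-204 - 17)*(-1219/3) = -221*(-1219/3) = 269399/3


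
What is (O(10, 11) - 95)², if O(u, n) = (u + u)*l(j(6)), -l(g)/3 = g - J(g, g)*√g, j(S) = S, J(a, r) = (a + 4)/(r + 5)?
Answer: 27210025/121 - 546000*√6/11 ≈ 1.0329e+5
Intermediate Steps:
J(a, r) = (4 + a)/(5 + r)
l(g) = -3*g + 3*√g*(4 + g)/(5 + g) (l(g) = -3*(g - (4 + g)/(5 + g)*√g) = -3*(g - √g*(4 + g)/(5 + g)) = -3*g + 3*√g*(4 + g)/(5 + g))
O(u, n) = 2*u*(-18 + 30*√6/11) (O(u, n) = (u + u)*(3*(√6*(4 + 6) - 1*6*(5 + 6))/(5 + 6)) = (2*u)*(3*(√6*10 - 1*6*11)/11) = (2*u)*(3*(1/11)*(10*√6 - 66)) = (2*u)*(3*(1/11)*(-66 + 10*√6)) = (2*u)*(-18 + 30*√6/11) = 2*u*(-18 + 30*√6/11))
(O(10, 11) - 95)² = ((12/11)*10*(-33 + 5*√6) - 95)² = ((-360 + 600*√6/11) - 95)² = (-455 + 600*√6/11)²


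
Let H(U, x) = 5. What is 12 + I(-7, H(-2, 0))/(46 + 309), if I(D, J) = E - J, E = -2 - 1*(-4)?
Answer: 4257/355 ≈ 11.992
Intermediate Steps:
E = 2 (E = -2 + 4 = 2)
I(D, J) = 2 - J
12 + I(-7, H(-2, 0))/(46 + 309) = 12 + (2 - 1*5)/(46 + 309) = 12 + (2 - 5)/355 = 12 + (1/355)*(-3) = 12 - 3/355 = 4257/355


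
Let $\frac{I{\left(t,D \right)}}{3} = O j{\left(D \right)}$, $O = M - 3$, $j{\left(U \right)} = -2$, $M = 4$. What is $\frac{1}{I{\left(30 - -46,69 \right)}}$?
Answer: $- \frac{1}{6} \approx -0.16667$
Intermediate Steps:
$O = 1$ ($O = 4 - 3 = 1$)
$I{\left(t,D \right)} = -6$ ($I{\left(t,D \right)} = 3 \cdot 1 \left(-2\right) = 3 \left(-2\right) = -6$)
$\frac{1}{I{\left(30 - -46,69 \right)}} = \frac{1}{-6} = - \frac{1}{6}$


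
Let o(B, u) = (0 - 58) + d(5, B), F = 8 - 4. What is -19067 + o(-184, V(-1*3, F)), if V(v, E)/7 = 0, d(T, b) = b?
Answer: -19309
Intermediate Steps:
F = 4
V(v, E) = 0 (V(v, E) = 7*0 = 0)
o(B, u) = -58 + B (o(B, u) = (0 - 58) + B = -58 + B)
-19067 + o(-184, V(-1*3, F)) = -19067 + (-58 - 184) = -19067 - 242 = -19309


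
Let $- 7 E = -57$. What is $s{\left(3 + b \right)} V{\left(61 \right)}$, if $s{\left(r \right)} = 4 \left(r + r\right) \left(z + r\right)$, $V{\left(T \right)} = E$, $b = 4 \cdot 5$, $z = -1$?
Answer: $\frac{230736}{7} \approx 32962.0$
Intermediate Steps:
$E = \frac{57}{7}$ ($E = \left(- \frac{1}{7}\right) \left(-57\right) = \frac{57}{7} \approx 8.1429$)
$b = 20$
$V{\left(T \right)} = \frac{57}{7}$
$s{\left(r \right)} = 8 r \left(-1 + r\right)$ ($s{\left(r \right)} = 4 \left(r + r\right) \left(-1 + r\right) = 4 \cdot 2 r \left(-1 + r\right) = 8 r \left(-1 + r\right)$)
$s{\left(3 + b \right)} V{\left(61 \right)} = 8 \left(3 + 20\right) \left(-1 + \left(3 + 20\right)\right) \frac{57}{7} = 8 \cdot 23 \left(-1 + 23\right) \frac{57}{7} = 8 \cdot 23 \cdot 22 \cdot \frac{57}{7} = 4048 \cdot \frac{57}{7} = \frac{230736}{7}$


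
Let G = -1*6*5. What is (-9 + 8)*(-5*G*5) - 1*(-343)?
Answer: -407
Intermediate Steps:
G = -30 (G = -6*5 = -30)
(-9 + 8)*(-5*G*5) - 1*(-343) = (-9 + 8)*(-5*(-30)*5) - 1*(-343) = -150*5 + 343 = -1*750 + 343 = -750 + 343 = -407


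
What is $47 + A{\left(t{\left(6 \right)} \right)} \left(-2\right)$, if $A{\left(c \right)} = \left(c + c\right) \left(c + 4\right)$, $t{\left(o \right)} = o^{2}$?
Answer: $-5713$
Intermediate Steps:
$A{\left(c \right)} = 2 c \left(4 + c\right)$
$47 + A{\left(t{\left(6 \right)} \right)} \left(-2\right) = 47 + 2 \cdot 6^{2} \left(4 + 6^{2}\right) \left(-2\right) = 47 + 2 \cdot 36 \left(4 + 36\right) \left(-2\right) = 47 + 2 \cdot 36 \cdot 40 \left(-2\right) = 47 + 2880 \left(-2\right) = 47 - 5760 = -5713$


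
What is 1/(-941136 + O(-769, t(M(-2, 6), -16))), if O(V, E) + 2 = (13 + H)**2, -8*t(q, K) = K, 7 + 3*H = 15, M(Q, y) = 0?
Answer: -9/8468033 ≈ -1.0628e-6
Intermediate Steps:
H = 8/3 (H = -7/3 + (1/3)*15 = -7/3 + 5 = 8/3 ≈ 2.6667)
t(q, K) = -K/8
O(V, E) = 2191/9 (O(V, E) = -2 + (13 + 8/3)**2 = -2 + (47/3)**2 = -2 + 2209/9 = 2191/9)
1/(-941136 + O(-769, t(M(-2, 6), -16))) = 1/(-941136 + 2191/9) = 1/(-8468033/9) = -9/8468033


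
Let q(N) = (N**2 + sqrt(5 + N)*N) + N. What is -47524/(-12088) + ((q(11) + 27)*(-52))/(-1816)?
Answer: 3342258/342997 ≈ 9.7443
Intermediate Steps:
q(N) = N + N**2 + N*sqrt(5 + N) (q(N) = (N**2 + N*sqrt(5 + N)) + N = N + N**2 + N*sqrt(5 + N))
-47524/(-12088) + ((q(11) + 27)*(-52))/(-1816) = -47524/(-12088) + ((11*(1 + 11 + sqrt(5 + 11)) + 27)*(-52))/(-1816) = -47524*(-1/12088) + ((11*(1 + 11 + sqrt(16)) + 27)*(-52))*(-1/1816) = 11881/3022 + ((11*(1 + 11 + 4) + 27)*(-52))*(-1/1816) = 11881/3022 + ((11*16 + 27)*(-52))*(-1/1816) = 11881/3022 + ((176 + 27)*(-52))*(-1/1816) = 11881/3022 + (203*(-52))*(-1/1816) = 11881/3022 - 10556*(-1/1816) = 11881/3022 + 2639/454 = 3342258/342997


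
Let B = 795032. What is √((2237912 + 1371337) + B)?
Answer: √4404281 ≈ 2098.6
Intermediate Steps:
√((2237912 + 1371337) + B) = √((2237912 + 1371337) + 795032) = √(3609249 + 795032) = √4404281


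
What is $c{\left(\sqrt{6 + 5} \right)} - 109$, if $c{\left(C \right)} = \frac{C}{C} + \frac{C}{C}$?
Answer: $-107$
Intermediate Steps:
$c{\left(C \right)} = 2$ ($c{\left(C \right)} = 1 + 1 = 2$)
$c{\left(\sqrt{6 + 5} \right)} - 109 = 2 - 109 = -107$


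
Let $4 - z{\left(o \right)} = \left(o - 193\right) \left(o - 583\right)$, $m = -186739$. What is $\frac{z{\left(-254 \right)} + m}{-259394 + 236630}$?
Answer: $\frac{93479}{3794} \approx 24.639$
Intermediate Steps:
$z{\left(o \right)} = 4 - \left(-583 + o\right) \left(-193 + o\right)$ ($z{\left(o \right)} = 4 - \left(o - 193\right) \left(o - 583\right) = 4 - \left(-193 + o\right) \left(-583 + o\right) = 4 - \left(-583 + o\right) \left(-193 + o\right)$)
$\frac{z{\left(-254 \right)} + m}{-259394 + 236630} = \frac{\left(-112515 - \left(-254\right)^{2} + 776 \left(-254\right)\right) - 186739}{-259394 + 236630} = \frac{\left(-112515 - 64516 - 197104\right) - 186739}{-22764} = \left(\left(-112515 - 64516 - 197104\right) - 186739\right) \left(- \frac{1}{22764}\right) = \left(-374135 - 186739\right) \left(- \frac{1}{22764}\right) = \left(-560874\right) \left(- \frac{1}{22764}\right) = \frac{93479}{3794}$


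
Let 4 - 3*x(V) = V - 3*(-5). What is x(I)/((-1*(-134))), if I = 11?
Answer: -11/201 ≈ -0.054726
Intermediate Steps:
x(V) = -11/3 - V/3 (x(V) = 4/3 - (V - 3*(-5))/3 = 4/3 - (V + 15)/3 = 4/3 - (15 + V)/3 = 4/3 + (-5 - V/3) = -11/3 - V/3)
x(I)/((-1*(-134))) = (-11/3 - ⅓*11)/((-1*(-134))) = (-11/3 - 11/3)/134 = -22/3*1/134 = -11/201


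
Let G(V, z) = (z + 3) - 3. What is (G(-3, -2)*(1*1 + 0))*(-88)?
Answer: 176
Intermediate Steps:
G(V, z) = z (G(V, z) = (3 + z) - 3 = z)
(G(-3, -2)*(1*1 + 0))*(-88) = -2*(1*1 + 0)*(-88) = -2*(1 + 0)*(-88) = -2*1*(-88) = -2*(-88) = 176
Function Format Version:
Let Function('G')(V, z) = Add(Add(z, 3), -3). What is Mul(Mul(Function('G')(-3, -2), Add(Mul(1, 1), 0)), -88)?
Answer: 176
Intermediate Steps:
Function('G')(V, z) = z (Function('G')(V, z) = Add(Add(3, z), -3) = z)
Mul(Mul(Function('G')(-3, -2), Add(Mul(1, 1), 0)), -88) = Mul(Mul(-2, Add(Mul(1, 1), 0)), -88) = Mul(Mul(-2, Add(1, 0)), -88) = Mul(Mul(-2, 1), -88) = Mul(-2, -88) = 176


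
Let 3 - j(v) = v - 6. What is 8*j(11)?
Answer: -16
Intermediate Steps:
j(v) = 9 - v (j(v) = 3 - (v - 6) = 3 - (-6 + v) = 3 + (6 - v) = 9 - v)
8*j(11) = 8*(9 - 1*11) = 8*(9 - 11) = 8*(-2) = -16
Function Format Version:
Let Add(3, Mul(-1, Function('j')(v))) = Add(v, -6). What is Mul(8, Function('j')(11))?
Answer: -16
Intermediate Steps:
Function('j')(v) = Add(9, Mul(-1, v)) (Function('j')(v) = Add(3, Mul(-1, Add(v, -6))) = Add(3, Mul(-1, Add(-6, v))) = Add(3, Add(6, Mul(-1, v))) = Add(9, Mul(-1, v)))
Mul(8, Function('j')(11)) = Mul(8, Add(9, Mul(-1, 11))) = Mul(8, Add(9, -11)) = Mul(8, -2) = -16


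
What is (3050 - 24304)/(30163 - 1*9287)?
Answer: -10627/10438 ≈ -1.0181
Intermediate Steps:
(3050 - 24304)/(30163 - 1*9287) = -21254/(30163 - 9287) = -21254/20876 = -21254*1/20876 = -10627/10438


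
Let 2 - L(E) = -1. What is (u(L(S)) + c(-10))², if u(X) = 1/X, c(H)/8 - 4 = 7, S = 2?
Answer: 70225/9 ≈ 7802.8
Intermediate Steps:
c(H) = 88 (c(H) = 32 + 8*7 = 32 + 56 = 88)
L(E) = 3 (L(E) = 2 - 1*(-1) = 2 + 1 = 3)
(u(L(S)) + c(-10))² = (1/3 + 88)² = (⅓ + 88)² = (265/3)² = 70225/9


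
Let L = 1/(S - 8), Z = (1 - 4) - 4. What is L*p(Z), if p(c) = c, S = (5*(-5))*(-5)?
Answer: -7/117 ≈ -0.059829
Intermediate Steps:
Z = -7 (Z = -3 - 4 = -7)
S = 125 (S = -25*(-5) = 125)
L = 1/117 (L = 1/(125 - 8) = 1/117 ≈ 0.0085470)
L*p(Z) = (1/117)*(-7) = -7/117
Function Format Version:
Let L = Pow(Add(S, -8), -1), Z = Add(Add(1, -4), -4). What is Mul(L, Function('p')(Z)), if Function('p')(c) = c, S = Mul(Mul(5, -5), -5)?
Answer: Rational(-7, 117) ≈ -0.059829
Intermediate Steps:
Z = -7 (Z = Add(-3, -4) = -7)
S = 125 (S = Mul(-25, -5) = 125)
L = Rational(1, 117) (L = Pow(Add(125, -8), -1) = Pow(117, -1) = Rational(1, 117) ≈ 0.0085470)
Mul(L, Function('p')(Z)) = Mul(Rational(1, 117), -7) = Rational(-7, 117)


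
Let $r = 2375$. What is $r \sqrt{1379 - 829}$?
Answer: $11875 \sqrt{22} \approx 55699.0$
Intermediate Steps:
$r \sqrt{1379 - 829} = 2375 \sqrt{1379 - 829} = 2375 \sqrt{550} = 2375 \cdot 5 \sqrt{22} = 11875 \sqrt{22}$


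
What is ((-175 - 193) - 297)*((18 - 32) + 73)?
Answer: -39235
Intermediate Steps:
((-175 - 193) - 297)*((18 - 32) + 73) = (-368 - 297)*(-14 + 73) = -665*59 = -39235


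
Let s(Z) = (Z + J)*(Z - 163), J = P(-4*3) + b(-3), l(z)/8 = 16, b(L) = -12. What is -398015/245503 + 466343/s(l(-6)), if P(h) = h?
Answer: -115937380129/893630920 ≈ -129.74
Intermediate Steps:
l(z) = 128 (l(z) = 8*16 = 128)
J = -24 (J = -4*3 - 12 = -12 - 12 = -24)
s(Z) = (-163 + Z)*(-24 + Z) (s(Z) = (Z - 24)*(Z - 163) = (-24 + Z)*(-163 + Z) = (-163 + Z)*(-24 + Z))
-398015/245503 + 466343/s(l(-6)) = -398015/245503 + 466343/(3912 + 128**2 - 187*128) = -398015*1/245503 + 466343/(3912 + 16384 - 23936) = -398015/245503 + 466343/(-3640) = -398015/245503 + 466343*(-1/3640) = -398015/245503 - 466343/3640 = -115937380129/893630920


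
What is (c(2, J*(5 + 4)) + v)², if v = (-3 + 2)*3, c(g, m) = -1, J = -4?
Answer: 16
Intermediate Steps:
v = -3 (v = -1*3 = -3)
(c(2, J*(5 + 4)) + v)² = (-1 - 3)² = (-4)² = 16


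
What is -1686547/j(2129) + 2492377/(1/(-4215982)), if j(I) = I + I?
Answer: -44742282953399759/4258 ≈ -1.0508e+13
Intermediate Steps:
j(I) = 2*I
-1686547/j(2129) + 2492377/(1/(-4215982)) = -1686547/(2*2129) + 2492377/(1/(-4215982)) = -1686547/4258 + 2492377/(-1/4215982) = -1686547*1/4258 + 2492377*(-4215982) = -1686547/4258 - 10507816569214 = -44742282953399759/4258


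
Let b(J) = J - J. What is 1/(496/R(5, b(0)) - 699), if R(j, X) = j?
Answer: -5/2999 ≈ -0.0016672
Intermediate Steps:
b(J) = 0
1/(496/R(5, b(0)) - 699) = 1/(496/5 - 699) = 1/(-2999/5) = -5/2999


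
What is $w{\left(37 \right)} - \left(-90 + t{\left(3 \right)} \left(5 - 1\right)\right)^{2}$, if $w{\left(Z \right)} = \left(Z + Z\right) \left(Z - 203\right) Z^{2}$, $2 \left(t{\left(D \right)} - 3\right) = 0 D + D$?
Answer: $-16821980$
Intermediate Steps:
$t{\left(D \right)} = 3 + \frac{D}{2}$ ($t{\left(D \right)} = 3 + \frac{0 D + D}{2} = 3 + \frac{0 + D}{2} = 3 + \frac{D}{2}$)
$w{\left(Z \right)} = 2 Z^{3} \left(-203 + Z\right)$ ($w{\left(Z \right)} = 2 Z \left(-203 + Z\right) Z^{2} = 2 Z^{3} \left(-203 + Z\right)$)
$w{\left(37 \right)} - \left(-90 + t{\left(3 \right)} \left(5 - 1\right)\right)^{2} = 2 \cdot 37^{3} \left(-203 + 37\right) - \left(-90 + \left(3 + \frac{1}{2} \cdot 3\right) \left(5 - 1\right)\right)^{2} = 2 \cdot 50653 \left(-166\right) - \left(-90 + \left(3 + \frac{3}{2}\right) 4\right)^{2} = -16816796 - \left(-90 + \frac{9}{2} \cdot 4\right)^{2} = -16816796 - \left(-90 + 18\right)^{2} = -16816796 - \left(-72\right)^{2} = -16816796 - 5184 = -16821980$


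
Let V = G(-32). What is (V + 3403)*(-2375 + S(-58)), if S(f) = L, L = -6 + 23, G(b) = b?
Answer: -7948818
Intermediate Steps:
L = 17
S(f) = 17
V = -32
(V + 3403)*(-2375 + S(-58)) = (-32 + 3403)*(-2375 + 17) = 3371*(-2358) = -7948818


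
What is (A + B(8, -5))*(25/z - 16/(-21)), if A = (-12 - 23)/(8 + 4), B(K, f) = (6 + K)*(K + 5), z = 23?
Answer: 274151/828 ≈ 331.10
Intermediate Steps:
B(K, f) = (5 + K)*(6 + K) (B(K, f) = (6 + K)*(5 + K) = (5 + K)*(6 + K))
A = -35/12 ≈ -2.9167
(A + B(8, -5))*(25/z - 16/(-21)) = (-35/12 + (30 + 8² + 11*8))*(25/23 - 16/(-21)) = (-35/12 + (30 + 64 + 88))*(25*(1/23) - 16*(-1/21)) = (-35/12 + 182)*(25/23 + 16/21) = (2149/12)*(893/483) = 274151/828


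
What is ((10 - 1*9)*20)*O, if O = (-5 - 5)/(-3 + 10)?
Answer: -200/7 ≈ -28.571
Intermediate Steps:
O = -10/7 ≈ -1.4286
((10 - 1*9)*20)*O = ((10 - 1*9)*20)*(-10/7) = ((10 - 9)*20)*(-10/7) = (1*20)*(-10/7) = 20*(-10/7) = -200/7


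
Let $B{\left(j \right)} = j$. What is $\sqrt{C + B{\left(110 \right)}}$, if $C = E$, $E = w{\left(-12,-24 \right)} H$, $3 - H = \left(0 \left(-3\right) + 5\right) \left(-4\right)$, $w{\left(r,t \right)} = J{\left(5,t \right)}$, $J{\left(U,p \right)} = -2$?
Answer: $8$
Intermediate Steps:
$w{\left(r,t \right)} = -2$
$H = 23$ ($H = 3 - \left(0 \left(-3\right) + 5\right) \left(-4\right) = 3 - \left(0 + 5\right) \left(-4\right) = 3 - 5 \left(-4\right) = 3 - -20 = 3 + 20 = 23$)
$E = -46$ ($E = \left(-2\right) 23 = -46$)
$C = -46$
$\sqrt{C + B{\left(110 \right)}} = \sqrt{-46 + 110} = \sqrt{64} = 8$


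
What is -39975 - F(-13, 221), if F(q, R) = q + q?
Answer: -39949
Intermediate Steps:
F(q, R) = 2*q
-39975 - F(-13, 221) = -39975 - 2*(-13) = -39975 - 1*(-26) = -39975 + 26 = -39949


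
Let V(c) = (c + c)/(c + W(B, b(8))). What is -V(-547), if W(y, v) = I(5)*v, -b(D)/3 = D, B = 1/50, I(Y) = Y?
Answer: -1094/667 ≈ -1.6402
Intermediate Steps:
B = 1/50 ≈ 0.020000
b(D) = -3*D
W(y, v) = 5*v
V(c) = 2*c/(-120 + c) (V(c) = (c + c)/(c + 5*(-3*8)) = (2*c)/(c + 5*(-24)) = (2*c)/(c - 120) = (2*c)/(-120 + c) = 2*c/(-120 + c))
-V(-547) = -2*(-547)/(-120 - 547) = -2*(-547)/(-667) = -2*(-547)*(-1)/667 = -1*1094/667 = -1094/667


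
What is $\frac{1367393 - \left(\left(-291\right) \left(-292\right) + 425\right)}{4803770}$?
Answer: $\frac{640998}{2401885} \approx 0.26687$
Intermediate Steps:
$\frac{1367393 - \left(\left(-291\right) \left(-292\right) + 425\right)}{4803770} = \left(1367393 - \left(84972 + 425\right)\right) \frac{1}{4803770} = \left(1367393 - 85397\right) \frac{1}{4803770} = 1281996 \cdot \frac{1}{4803770} = \frac{640998}{2401885}$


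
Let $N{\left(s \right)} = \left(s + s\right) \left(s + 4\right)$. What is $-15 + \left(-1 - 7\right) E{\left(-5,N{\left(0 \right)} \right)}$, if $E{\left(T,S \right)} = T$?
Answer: $25$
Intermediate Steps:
$N{\left(s \right)} = 2 s \left(4 + s\right)$
$-15 + \left(-1 - 7\right) E{\left(-5,N{\left(0 \right)} \right)} = -15 + \left(-1 - 7\right) \left(-5\right) = -15 - -40 = -15 + 40 = 25$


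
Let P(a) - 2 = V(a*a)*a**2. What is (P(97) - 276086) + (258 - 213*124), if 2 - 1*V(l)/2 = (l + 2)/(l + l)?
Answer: -274013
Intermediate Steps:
V(l) = 4 - (2 + l)/l (V(l) = 4 - 2*(l + 2)/(l + l) = 4 - 2*(2 + l)/(2*l) = 4 - 2*(2 + l)*1/(2*l) = 4 - (2 + l)/l)
P(a) = 2 + a**2*(3 - 2/a**2) (P(a) = 2 + (3 - 2/a**2)*a**2 = 2 + a**2*(3 - 2/a**2))
(P(97) - 276086) + (258 - 213*124) = (3*97**2 - 276086) + (258 - 213*124) = (3*9409 - 276086) + (258 - 26412) = (28227 - 276086) - 26154 = -247859 - 26154 = -274013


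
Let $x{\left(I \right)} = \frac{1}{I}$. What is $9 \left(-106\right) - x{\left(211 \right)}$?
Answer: $- \frac{201295}{211} \approx -954.0$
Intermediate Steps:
$9 \left(-106\right) - x{\left(211 \right)} = 9 \left(-106\right) - \frac{1}{211} = -954 - \frac{1}{211} = - \frac{201295}{211}$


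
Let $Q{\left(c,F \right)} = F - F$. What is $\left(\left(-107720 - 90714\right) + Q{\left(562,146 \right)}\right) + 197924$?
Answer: $-510$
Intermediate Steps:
$Q{\left(c,F \right)} = 0$
$\left(\left(-107720 - 90714\right) + Q{\left(562,146 \right)}\right) + 197924 = \left(\left(-107720 - 90714\right) + 0\right) + 197924 = \left(-198434 + 0\right) + 197924 = -198434 + 197924 = -510$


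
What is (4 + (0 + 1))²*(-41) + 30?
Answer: -995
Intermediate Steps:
(4 + (0 + 1))²*(-41) + 30 = (4 + 1)²*(-41) + 30 = 5²*(-41) + 30 = 25*(-41) + 30 = -1025 + 30 = -995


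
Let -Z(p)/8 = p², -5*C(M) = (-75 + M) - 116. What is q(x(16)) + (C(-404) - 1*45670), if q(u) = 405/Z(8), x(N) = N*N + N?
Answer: -23322517/512 ≈ -45552.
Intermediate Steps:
C(M) = 191/5 - M/5 (C(M) = -((-75 + M) - 116)/5 = -(-191 + M)/5 = 191/5 - M/5)
x(N) = N + N² (x(N) = N² + N = N + N²)
Z(p) = -8*p²
q(u) = -405/512 (q(u) = 405/((-8*8²)) = 405/((-8*64)) = 405/(-512) = 405*(-1/512) = -405/512)
q(x(16)) + (C(-404) - 1*45670) = -405/512 + ((191/5 - ⅕*(-404)) - 1*45670) = -405/512 + ((191/5 + 404/5) - 45670) = -405/512 + (119 - 45670) = -405/512 - 45551 = -23322517/512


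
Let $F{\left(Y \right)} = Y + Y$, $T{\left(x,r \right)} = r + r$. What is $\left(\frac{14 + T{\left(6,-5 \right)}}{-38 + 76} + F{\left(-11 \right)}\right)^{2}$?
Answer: $\frac{173056}{361} \approx 479.38$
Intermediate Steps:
$T{\left(x,r \right)} = 2 r$
$F{\left(Y \right)} = 2 Y$
$\left(\frac{14 + T{\left(6,-5 \right)}}{-38 + 76} + F{\left(-11 \right)}\right)^{2} = \left(\frac{14 + 2 \left(-5\right)}{-38 + 76} + 2 \left(-11\right)\right)^{2} = \left(\frac{14 - 10}{38} - 22\right)^{2} = \left(4 \cdot \frac{1}{38} - 22\right)^{2} = \left(\frac{2}{19} - 22\right)^{2} = \left(- \frac{416}{19}\right)^{2} = \frac{173056}{361}$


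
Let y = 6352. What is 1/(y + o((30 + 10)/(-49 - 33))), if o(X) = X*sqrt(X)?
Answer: 27361637/173801118724 + 205*I*sqrt(205)/347602237448 ≈ 0.00015743 + 8.444e-9*I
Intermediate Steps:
o(X) = X**(3/2)
1/(y + o((30 + 10)/(-49 - 33))) = 1/(6352 + ((30 + 10)/(-49 - 33))**(3/2)) = 1/(6352 + (40/(-82))**(3/2)) = 1/(6352 + (40*(-1/82))**(3/2)) = 1/(6352 + (-20/41)**(3/2)) = 1/(6352 - 40*I*sqrt(205)/1681)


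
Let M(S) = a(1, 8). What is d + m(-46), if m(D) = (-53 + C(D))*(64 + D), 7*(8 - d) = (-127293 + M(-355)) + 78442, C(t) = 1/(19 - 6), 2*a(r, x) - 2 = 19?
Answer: 1097933/182 ≈ 6032.6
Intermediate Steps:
a(r, x) = 21/2 (a(r, x) = 1 + (1/2)*19 = 1 + 19/2 = 21/2)
M(S) = 21/2
C(t) = 1/13
d = 97793/14 (d = 8 - ((-127293 + 21/2) + 78442)/7 = 8 - (-254565/2 + 78442)/7 = 8 - 1/7*(-97681/2) = 8 + 97681/14 = 97793/14 ≈ 6985.2)
m(D) = -44032/13 - 688*D/13 (m(D) = (-53 + 1/13)*(64 + D) = -688*(64 + D)/13 = -44032/13 - 688*D/13)
d + m(-46) = 97793/14 + (-44032/13 - 688/13*(-46)) = 97793/14 + (-44032/13 + 31648/13) = 97793/14 - 12384/13 = 1097933/182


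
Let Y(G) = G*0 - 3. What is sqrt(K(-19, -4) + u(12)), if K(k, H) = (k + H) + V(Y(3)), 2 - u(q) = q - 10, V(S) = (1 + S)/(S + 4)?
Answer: 5*I ≈ 5.0*I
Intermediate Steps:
Y(G) = -3 (Y(G) = 0 - 3 = -3)
V(S) = (1 + S)/(4 + S)
u(q) = 12 - q (u(q) = 2 - (q - 10) = 2 - (-10 + q) = 2 + (10 - q) = 12 - q)
K(k, H) = -2 + H + k (K(k, H) = (k + H) + (1 - 3)/(4 - 3) = (H + k) - 2/1 = (H + k) + 1*(-2) = (H + k) - 2 = -2 + H + k)
sqrt(K(-19, -4) + u(12)) = sqrt((-2 - 4 - 19) + (12 - 1*12)) = sqrt(-25 + (12 - 12)) = sqrt(-25 + 0) = sqrt(-25) = 5*I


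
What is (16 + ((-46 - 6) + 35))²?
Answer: 1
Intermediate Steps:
(16 + ((-46 - 6) + 35))² = (16 + (-52 + 35))² = (16 - 17)² = (-1)² = 1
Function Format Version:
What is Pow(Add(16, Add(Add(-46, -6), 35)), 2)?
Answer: 1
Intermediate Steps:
Pow(Add(16, Add(Add(-46, -6), 35)), 2) = Pow(Add(16, Add(-52, 35)), 2) = Pow(Add(16, -17), 2) = Pow(-1, 2) = 1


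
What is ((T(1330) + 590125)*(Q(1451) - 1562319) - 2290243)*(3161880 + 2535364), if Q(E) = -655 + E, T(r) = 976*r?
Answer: -16798197605920881752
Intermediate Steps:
((T(1330) + 590125)*(Q(1451) - 1562319) - 2290243)*(3161880 + 2535364) = ((976*1330 + 590125)*((-655 + 1451) - 1562319) - 2290243)*(3161880 + 2535364) = ((1298080 + 590125)*(796 - 1562319) - 2290243)*5697244 = (1888205*(-1561523) - 2290243)*5697244 = (-2948475536215 - 2290243)*5697244 = -2948477826458*5697244 = -16798197605920881752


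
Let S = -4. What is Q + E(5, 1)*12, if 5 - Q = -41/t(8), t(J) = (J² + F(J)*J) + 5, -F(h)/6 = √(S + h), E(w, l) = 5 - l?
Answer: 1390/27 ≈ 51.482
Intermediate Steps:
F(h) = -6*√(-4 + h)
t(J) = 5 + J² - 6*J*√(-4 + J) (t(J) = (J² + (-6*√(-4 + J))*J) + 5 = (J² - 6*J*√(-4 + J)) + 5 = 5 + J² - 6*J*√(-4 + J))
Q = 94/27 (Q = 5 - (-41)/(5 + 8² - 6*8*√(-4 + 8)) = 5 - (-41)/(5 + 64 - 6*8*√4) = 5 - (-41)/(5 + 64 - 6*8*2) = 5 - (-41)/(5 + 64 - 96) = 5 - (-41)/(-27) = 5 - (-41)*(-1)/27 = 5 - 1*41/27 = 5 - 41/27 = 94/27 ≈ 3.4815)
Q + E(5, 1)*12 = 94/27 + (5 - 1*1)*12 = 94/27 + (5 - 1)*12 = 94/27 + 4*12 = 94/27 + 48 = 1390/27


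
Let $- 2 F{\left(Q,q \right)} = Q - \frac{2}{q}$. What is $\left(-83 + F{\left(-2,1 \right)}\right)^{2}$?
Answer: $6561$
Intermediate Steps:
$F{\left(Q,q \right)} = \frac{1}{q} - \frac{Q}{2}$ ($F{\left(Q,q \right)} = - \frac{Q - \frac{2}{q}}{2} = \frac{1}{q} - \frac{Q}{2}$)
$\left(-83 + F{\left(-2,1 \right)}\right)^{2} = \left(-83 + \left(1^{-1} - -1\right)\right)^{2} = \left(-83 + \left(1 + 1\right)\right)^{2} = \left(-83 + 2\right)^{2} = \left(-81\right)^{2} = 6561$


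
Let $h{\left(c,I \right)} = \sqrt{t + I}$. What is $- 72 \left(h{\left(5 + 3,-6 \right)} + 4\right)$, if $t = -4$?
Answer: $-288 - 72 i \sqrt{10} \approx -288.0 - 227.68 i$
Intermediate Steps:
$h{\left(c,I \right)} = \sqrt{-4 + I}$
$- 72 \left(h{\left(5 + 3,-6 \right)} + 4\right) = - 72 \left(\sqrt{-4 - 6} + 4\right) = - 72 \left(\sqrt{-10} + 4\right) = - 72 \left(i \sqrt{10} + 4\right) = - 72 \left(4 + i \sqrt{10}\right) = -288 - 72 i \sqrt{10}$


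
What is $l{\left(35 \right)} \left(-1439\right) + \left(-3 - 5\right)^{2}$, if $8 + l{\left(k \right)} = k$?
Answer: $-38789$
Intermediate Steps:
$l{\left(k \right)} = -8 + k$
$l{\left(35 \right)} \left(-1439\right) + \left(-3 - 5\right)^{2} = \left(-8 + 35\right) \left(-1439\right) + \left(-3 - 5\right)^{2} = 27 \left(-1439\right) + \left(-8\right)^{2} = -38853 + 64 = -38789$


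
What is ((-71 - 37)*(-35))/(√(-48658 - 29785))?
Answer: -3780*I*√78443/78443 ≈ -13.496*I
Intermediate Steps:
((-71 - 37)*(-35))/(√(-48658 - 29785)) = (-108*(-35))/(√(-78443)) = 3780/((I*√78443)) = 3780*(-I*√78443/78443) = -3780*I*√78443/78443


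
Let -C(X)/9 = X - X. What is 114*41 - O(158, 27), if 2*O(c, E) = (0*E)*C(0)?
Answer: 4674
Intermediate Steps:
C(X) = 0 (C(X) = -9*(X - X) = -9*0 = 0)
O(c, E) = 0 (O(c, E) = ((0*E)*0)/2 = (0*0)/2 = (½)*0 = 0)
114*41 - O(158, 27) = 114*41 - 1*0 = 4674 + 0 = 4674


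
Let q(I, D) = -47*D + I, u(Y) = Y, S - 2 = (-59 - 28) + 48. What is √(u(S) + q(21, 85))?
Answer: I*√4011 ≈ 63.332*I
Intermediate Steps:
S = -37 (S = 2 + ((-59 - 28) + 48) = 2 + (-87 + 48) = 2 - 39 = -37)
q(I, D) = I - 47*D
√(u(S) + q(21, 85)) = √(-37 + (21 - 47*85)) = √(-37 + (21 - 3995)) = √(-37 - 3974) = √(-4011) = I*√4011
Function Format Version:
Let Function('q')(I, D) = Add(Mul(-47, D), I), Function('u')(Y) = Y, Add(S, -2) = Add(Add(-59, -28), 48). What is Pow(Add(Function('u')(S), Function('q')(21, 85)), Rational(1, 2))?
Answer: Mul(I, Pow(4011, Rational(1, 2))) ≈ Mul(63.332, I)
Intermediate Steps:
S = -37 (S = Add(2, Add(Add(-59, -28), 48)) = Add(2, Add(-87, 48)) = Add(2, -39) = -37)
Function('q')(I, D) = Add(I, Mul(-47, D))
Pow(Add(Function('u')(S), Function('q')(21, 85)), Rational(1, 2)) = Pow(Add(-37, Add(21, Mul(-47, 85))), Rational(1, 2)) = Pow(Add(-37, Add(21, -3995)), Rational(1, 2)) = Pow(Add(-37, -3974), Rational(1, 2)) = Pow(-4011, Rational(1, 2)) = Mul(I, Pow(4011, Rational(1, 2)))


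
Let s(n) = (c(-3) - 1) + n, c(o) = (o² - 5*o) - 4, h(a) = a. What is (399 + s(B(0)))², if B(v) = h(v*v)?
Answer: 174724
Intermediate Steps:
B(v) = v² (B(v) = v*v = v²)
c(o) = -4 + o² - 5*o
s(n) = 19 + n (s(n) = ((-4 + (-3)² - 5*(-3)) - 1) + n = ((-4 + 9 + 15) - 1) + n = (20 - 1) + n = 19 + n)
(399 + s(B(0)))² = (399 + (19 + 0²))² = (399 + (19 + 0))² = (399 + 19)² = 418² = 174724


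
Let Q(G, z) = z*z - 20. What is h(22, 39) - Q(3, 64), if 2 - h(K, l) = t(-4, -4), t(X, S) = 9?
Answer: -4083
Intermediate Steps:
Q(G, z) = -20 + z² (Q(G, z) = z² - 20 = -20 + z²)
h(K, l) = -7 (h(K, l) = 2 - 1*9 = 2 - 9 = -7)
h(22, 39) - Q(3, 64) = -7 - (-20 + 64²) = -7 - (-20 + 4096) = -7 - 1*4076 = -7 - 4076 = -4083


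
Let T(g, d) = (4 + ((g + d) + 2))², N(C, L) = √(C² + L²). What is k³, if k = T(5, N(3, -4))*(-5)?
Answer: -2097152000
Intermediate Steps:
T(g, d) = (6 + d + g)² (T(g, d) = (4 + ((d + g) + 2))² = (4 + (2 + d + g))² = (6 + d + g)²)
k = -1280 (k = (6 + √(3² + (-4)²) + 5)²*(-5) = (6 + √(9 + 16) + 5)²*(-5) = (6 + √25 + 5)²*(-5) = (6 + 5 + 5)²*(-5) = 16²*(-5) = 256*(-5) = -1280)
k³ = (-1280)³ = -2097152000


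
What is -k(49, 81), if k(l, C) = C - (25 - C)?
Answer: -137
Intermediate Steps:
k(l, C) = -25 + 2*C (k(l, C) = C + (-25 + C) = -25 + 2*C)
-k(49, 81) = -(-25 + 2*81) = -(-25 + 162) = -1*137 = -137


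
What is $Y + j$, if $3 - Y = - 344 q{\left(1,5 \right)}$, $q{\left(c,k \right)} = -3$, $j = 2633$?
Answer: $1604$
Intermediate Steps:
$Y = -1029$ ($Y = 3 - \left(-344\right) \left(-3\right) = 3 - 1032 = -1029$)
$Y + j = -1029 + 2633 = 1604$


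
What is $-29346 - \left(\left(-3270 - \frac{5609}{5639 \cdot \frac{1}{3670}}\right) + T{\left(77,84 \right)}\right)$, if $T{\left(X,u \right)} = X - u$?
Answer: $- \frac{126418061}{5639} \approx -22419.0$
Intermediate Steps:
$-29346 - \left(\left(-3270 - \frac{5609}{5639 \cdot \frac{1}{3670}}\right) + T{\left(77,84 \right)}\right) = -29346 - \left(\left(-3270 - \frac{5609}{5639 \cdot \frac{1}{3670}}\right) + \left(77 - 84\right)\right) = -29346 - \left(\left(-3270 - \frac{5609}{\frac{5639}{3670}}\right) - 7\right) = -29346 - \left(\left(-3270 - \frac{20585030}{5639}\right) - 7\right) = -29346 - \left(- \frac{39024560}{5639} - 7\right) = -29346 - - \frac{39064033}{5639} = -29346 + \frac{39064033}{5639} = - \frac{126418061}{5639}$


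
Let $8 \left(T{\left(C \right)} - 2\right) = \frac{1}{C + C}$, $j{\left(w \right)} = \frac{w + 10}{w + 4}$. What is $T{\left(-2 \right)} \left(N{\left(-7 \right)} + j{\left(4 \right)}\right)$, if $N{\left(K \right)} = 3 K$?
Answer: $- \frac{4851}{128} \approx -37.898$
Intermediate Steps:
$j{\left(w \right)} = \frac{10 + w}{4 + w}$
$T{\left(C \right)} = 2 + \frac{1}{16 C}$ ($T{\left(C \right)} = 2 + \frac{1}{8 \left(C + C\right)} = 2 + \frac{1}{8 \cdot 2 C} = 2 + \frac{\frac{1}{2} \frac{1}{C}}{8} = 2 + \frac{1}{16 C}$)
$T{\left(-2 \right)} \left(N{\left(-7 \right)} + j{\left(4 \right)}\right) = \left(2 + \frac{1}{16 \left(-2\right)}\right) \left(3 \left(-7\right) + \frac{10 + 4}{4 + 4}\right) = \left(2 + \frac{1}{16} \left(- \frac{1}{2}\right)\right) \left(-21 + \frac{1}{8} \cdot 14\right) = \left(2 - \frac{1}{32}\right) \left(-21 + \frac{1}{8} \cdot 14\right) = \frac{63 \left(-21 + \frac{7}{4}\right)}{32} = \frac{63}{32} \left(- \frac{77}{4}\right) = - \frac{4851}{128}$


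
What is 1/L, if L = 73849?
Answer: 1/73849 ≈ 1.3541e-5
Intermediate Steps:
1/L = 1/73849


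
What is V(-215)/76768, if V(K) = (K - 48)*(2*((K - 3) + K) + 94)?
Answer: 50759/19192 ≈ 2.6448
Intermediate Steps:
V(K) = (-48 + K)*(88 + 4*K) (V(K) = (-48 + K)*(2*((-3 + K) + K) + 94) = (-48 + K)*(2*(-3 + 2*K) + 94) = (-48 + K)*((-6 + 4*K) + 94) = (-48 + K)*(88 + 4*K))
V(-215)/76768 = (-4224 - 104*(-215) + 4*(-215)²)/76768 = (-4224 + 22360 + 4*46225)*(1/76768) = (-4224 + 22360 + 184900)*(1/76768) = 203036*(1/76768) = 50759/19192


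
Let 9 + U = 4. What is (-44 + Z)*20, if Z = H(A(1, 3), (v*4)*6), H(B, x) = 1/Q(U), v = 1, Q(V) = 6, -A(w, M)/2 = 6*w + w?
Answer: -2630/3 ≈ -876.67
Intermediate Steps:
U = -5 (U = -9 + 4 = -5)
A(w, M) = -14*w (A(w, M) = -2*(6*w + w) = -14*w)
H(B, x) = ⅙ (H(B, x) = 1/6 = ⅙)
Z = ⅙ ≈ 0.16667
(-44 + Z)*20 = (-44 + ⅙)*20 = -263/6*20 = -2630/3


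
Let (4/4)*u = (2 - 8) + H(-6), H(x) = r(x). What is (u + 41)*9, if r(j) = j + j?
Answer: 207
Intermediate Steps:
r(j) = 2*j
H(x) = 2*x
u = -18 (u = (2 - 8) + 2*(-6) = -6 - 12 = -18)
(u + 41)*9 = (-18 + 41)*9 = 23*9 = 207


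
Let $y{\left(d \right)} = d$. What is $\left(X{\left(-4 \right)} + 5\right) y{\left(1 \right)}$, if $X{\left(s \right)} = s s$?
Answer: $21$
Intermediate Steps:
$X{\left(s \right)} = s^{2}$
$\left(X{\left(-4 \right)} + 5\right) y{\left(1 \right)} = \left(\left(-4\right)^{2} + 5\right) 1 = \left(16 + 5\right) 1 = 21 \cdot 1 = 21$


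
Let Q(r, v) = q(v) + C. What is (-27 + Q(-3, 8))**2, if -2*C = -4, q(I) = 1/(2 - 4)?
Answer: 2601/4 ≈ 650.25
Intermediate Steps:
q(I) = -1/2 (q(I) = 1/(-2) = -1/2)
C = 2 (C = -1/2*(-4) = 2)
Q(r, v) = 3/2 (Q(r, v) = -1/2 + 2 = 3/2)
(-27 + Q(-3, 8))**2 = (-27 + 3/2)**2 = (-51/2)**2 = 2601/4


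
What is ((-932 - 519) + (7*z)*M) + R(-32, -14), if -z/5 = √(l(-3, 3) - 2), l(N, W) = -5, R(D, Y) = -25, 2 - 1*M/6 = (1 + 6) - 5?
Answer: -1476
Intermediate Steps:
M = 0 (M = 12 - 6*((1 + 6) - 5) = 12 - 6*(7 - 5) = 12 - 6*2 = 12 - 12 = 0)
z = -5*I*√7 (z = -5*√(-5 - 2) = -5*I*√7 ≈ -13.229*I)
((-932 - 519) + (7*z)*M) + R(-32, -14) = ((-932 - 519) + (7*(-5*I*√7))*0) - 25 = (-1451 - 35*I*√7*0) - 25 = (-1451 + 0) - 25 = -1451 - 25 = -1476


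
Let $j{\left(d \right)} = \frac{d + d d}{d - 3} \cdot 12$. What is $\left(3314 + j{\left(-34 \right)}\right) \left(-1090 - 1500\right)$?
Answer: $-7640780$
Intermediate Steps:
$j{\left(d \right)} = \frac{12 \left(d + d^{2}\right)}{-3 + d}$ ($j{\left(d \right)} = \frac{d + d^{2}}{-3 + d} 12 = \frac{12 \left(d + d^{2}\right)}{-3 + d}$)
$\left(3314 + j{\left(-34 \right)}\right) \left(-1090 - 1500\right) = \left(3314 + 12 \left(-34\right) \frac{1}{-3 - 34} \left(1 - 34\right)\right) \left(-1090 - 1500\right) = \left(3314 + 12 \left(-34\right) \frac{1}{-37} \left(-33\right)\right) \left(-2590\right) = \left(3314 + 12 \left(-34\right) \left(- \frac{1}{37}\right) \left(-33\right)\right) \left(-2590\right) = \left(3314 - \frac{13464}{37}\right) \left(-2590\right) = \frac{109154}{37} \left(-2590\right) = -7640780$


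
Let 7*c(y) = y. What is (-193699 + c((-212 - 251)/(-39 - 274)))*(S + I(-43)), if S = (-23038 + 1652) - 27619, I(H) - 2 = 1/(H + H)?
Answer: 127750459135851/13459 ≈ 9.4918e+9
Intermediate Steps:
c(y) = y/7
I(H) = 2 + 1/(2*H) (I(H) = 2 + 1/(H + H) = 2 + 1/(2*H))
S = -49005 (S = -21386 - 27619 = -49005)
(-193699 + c((-212 - 251)/(-39 - 274)))*(S + I(-43)) = (-193699 + ((-212 - 251)/(-39 - 274))/7)*(-49005 + (2 + (½)/(-43))) = (-193699 + (-463/(-313))/7)*(-49005 + (2 + (½)*(-1/43))) = (-193699 + (-463*(-1/313))/7)*(-49005 + (2 - 1/86)) = (-193699 + (⅐)*(463/313))*(-49005 + 171/86) = (-193699 + 463/2191)*(-4214259/86) = -424394046/2191*(-4214259/86) = 127750459135851/13459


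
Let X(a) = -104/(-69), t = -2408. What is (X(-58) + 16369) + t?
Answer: 963413/69 ≈ 13963.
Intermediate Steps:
X(a) = 104/69 (X(a) = -104*(-1/69) = 104/69)
(X(-58) + 16369) + t = (104/69 + 16369) - 2408 = 1129565/69 - 2408 = 963413/69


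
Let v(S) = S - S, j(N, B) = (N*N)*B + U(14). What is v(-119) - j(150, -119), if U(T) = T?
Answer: 2677486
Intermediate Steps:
j(N, B) = 14 + B*N² (j(N, B) = (N*N)*B + 14 = N²*B + 14 = B*N² + 14 = 14 + B*N²)
v(S) = 0
v(-119) - j(150, -119) = 0 - (14 - 119*150²) = 0 - (14 - 119*22500) = 0 - (14 - 2677500) = 0 - 1*(-2677486) = 0 + 2677486 = 2677486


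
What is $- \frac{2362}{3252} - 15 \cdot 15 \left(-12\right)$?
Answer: $\frac{4389019}{1626} \approx 2699.3$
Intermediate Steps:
$- \frac{2362}{3252} - 15 \cdot 15 \left(-12\right) = \left(-2362\right) \frac{1}{3252} - 225 \left(-12\right) = - \frac{1181}{1626} - -2700 = - \frac{1181}{1626} + 2700 = \frac{4389019}{1626}$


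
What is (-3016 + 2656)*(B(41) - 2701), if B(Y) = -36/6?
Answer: 974520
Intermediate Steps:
B(Y) = -6 (B(Y) = -36*⅙ = -6)
(-3016 + 2656)*(B(41) - 2701) = (-3016 + 2656)*(-6 - 2701) = -360*(-2707) = 974520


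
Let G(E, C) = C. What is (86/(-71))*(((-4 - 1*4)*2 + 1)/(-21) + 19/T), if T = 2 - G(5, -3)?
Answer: -13588/2485 ≈ -5.4680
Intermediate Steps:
T = 5 (T = 2 - 1*(-3) = 2 + 3 = 5)
(86/(-71))*(((-4 - 1*4)*2 + 1)/(-21) + 19/T) = (86/(-71))*(((-4 - 1*4)*2 + 1)/(-21) + 19/5) = (86*(-1/71))*(((-4 - 4)*2 + 1)*(-1/21) + 19*(⅕)) = -86*((-8*2 + 1)*(-1/21) + 19/5)/71 = -86*((-16 + 1)*(-1/21) + 19/5)/71 = -86*(-15*(-1/21) + 19/5)/71 = -86*(5/7 + 19/5)/71 = -86/71*158/35 = -13588/2485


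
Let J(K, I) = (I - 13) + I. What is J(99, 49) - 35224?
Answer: -35139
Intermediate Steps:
J(K, I) = -13 + 2*I (J(K, I) = (-13 + I) + I = -13 + 2*I)
J(99, 49) - 35224 = (-13 + 2*49) - 35224 = (-13 + 98) - 35224 = 85 - 35224 = -35139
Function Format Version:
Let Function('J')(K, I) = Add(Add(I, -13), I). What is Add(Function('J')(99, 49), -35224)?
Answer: -35139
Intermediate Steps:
Function('J')(K, I) = Add(-13, Mul(2, I)) (Function('J')(K, I) = Add(Add(-13, I), I) = Add(-13, Mul(2, I)))
Add(Function('J')(99, 49), -35224) = Add(Add(-13, Mul(2, 49)), -35224) = Add(Add(-13, 98), -35224) = Add(85, -35224) = -35139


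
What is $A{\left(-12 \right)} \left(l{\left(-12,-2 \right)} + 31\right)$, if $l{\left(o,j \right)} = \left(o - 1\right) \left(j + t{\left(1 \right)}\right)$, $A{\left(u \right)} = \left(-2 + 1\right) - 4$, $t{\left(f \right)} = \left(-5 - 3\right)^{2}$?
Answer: $3875$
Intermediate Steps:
$t{\left(f \right)} = 64$ ($t{\left(f \right)} = \left(-8\right)^{2} = 64$)
$A{\left(u \right)} = -5$ ($A{\left(u \right)} = -1 - 4 = -5$)
$l{\left(o,j \right)} = \left(-1 + o\right) \left(64 + j\right)$ ($l{\left(o,j \right)} = \left(o - 1\right) \left(j + 64\right) = \left(-1 + o\right) \left(64 + j\right)$)
$A{\left(-12 \right)} \left(l{\left(-12,-2 \right)} + 31\right) = - 5 \left(\left(-64 - -2 + 64 \left(-12\right) - -24\right) + 31\right) = - 5 \left(\left(-64 + 2 - 768 + 24\right) + 31\right) = - 5 \left(-806 + 31\right) = \left(-5\right) \left(-775\right) = 3875$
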